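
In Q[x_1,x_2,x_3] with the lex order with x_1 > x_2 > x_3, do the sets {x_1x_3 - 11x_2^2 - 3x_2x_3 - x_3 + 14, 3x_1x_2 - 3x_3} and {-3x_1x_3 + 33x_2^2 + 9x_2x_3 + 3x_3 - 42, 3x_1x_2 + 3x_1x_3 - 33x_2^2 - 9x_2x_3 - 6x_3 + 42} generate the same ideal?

Yes, the ideals are equal.

Two ideals are equal iff their reduced Gröbner bases coincide (the reduced basis is unique for a fixed ordering).
Buchberger on the first generating set:
f_1 = x_1x_3 - 11x_2^2 - 3x_2x_3 - x_3 + 14, LT = x_1x_3.
f_2 = 3x_1x_2 - 3x_3, LT = x_1x_2.

S(f_1,f_2): lcm = x_1x_2x_3. S = -11x_2^3 - 3x_2^2x_3 - x_2x_3 + 14x_2 + x_3^2.
  reduce S modulo (f_1, f_2):
  remainder -11x_2^3 - 3x_2^2x_3 - x_2x_3 + 14x_2 + x_3^2 ≠ 0; add g_3 = -11x_2^3 - 3x_2^2x_3 - x_2x_3 + 14x_2 + x_3^2 to the basis.

The other S-polynomials (S(f_1,g_3), S(f_2,g_3)) all reduce to 0 modulo the current basis, so we have a Gröbner basis.
Inter-reduce: drop elements whose leading term is divisible by another's, tail-reduce, and make monic.
Reduced Gröbner basis: {x_1x_2 - x_3, x_1x_3 - 11x_2^2 - 3x_2x_3 - x_3 + 14, x_2^3 + 3/11x_2^2x_3 + 1/11x_2x_3 - 14/11x_2 - 1/11x_3^2}.

Buchberger on the second generating set:
h_1 = -3x_1x_3 + 33x_2^2 + 9x_2x_3 + 3x_3 - 42, LT = x_1x_3.
h_2 = 3x_1x_2 + 3x_1x_3 - 33x_2^2 - 9x_2x_3 - 6x_3 + 42, LT = x_1x_2.

S(h_1,h_2): lcm = x_1x_2x_3. S = -x_1x_3^2 - 11x_2^3 + 8x_2^2x_3 + 3x_2x_3^2 - x_2x_3 + 14x_2 + 2x_3^2 - 14x_3.
  reduce S modulo (h_1, h_2):
  remainder -11x_2^3 - 3x_2^2x_3 - x_2x_3 + 14x_2 + x_3^2 ≠ 0; add k_3 = -11x_2^3 - 3x_2^2x_3 - x_2x_3 + 14x_2 + x_3^2 to the basis.

The other S-polynomials (S(h_1,k_3), S(h_2,k_3)) all reduce to 0 modulo the current basis, so we have a Gröbner basis.
Inter-reduce: drop elements whose leading term is divisible by another's, tail-reduce, and make monic.
Reduced Gröbner basis: {x_1x_2 - x_3, x_1x_3 - 11x_2^2 - 3x_2x_3 - x_3 + 14, x_2^3 + 3/11x_2^2x_3 + 1/11x_2x_3 - 14/11x_2 - 1/11x_3^2}.

Same reduced basis, so the two generating sets span the same ideal.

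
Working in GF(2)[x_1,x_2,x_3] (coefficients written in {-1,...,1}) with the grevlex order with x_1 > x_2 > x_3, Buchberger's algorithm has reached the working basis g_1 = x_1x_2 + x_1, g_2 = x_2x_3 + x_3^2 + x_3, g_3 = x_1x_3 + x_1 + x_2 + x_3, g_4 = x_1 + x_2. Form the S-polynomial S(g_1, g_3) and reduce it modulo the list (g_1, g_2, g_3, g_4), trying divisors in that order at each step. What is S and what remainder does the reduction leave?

lcm(LM(g_1), LM(g_3)) = x_1x_2x_3.
S = (lcm/LT(g_1))·g_1 − (lcm/LT(g_3))·g_3 = x_1x_2 + x_2^2 + x_1x_3 + x_2x_3.
Reduce S modulo (g_1, g_2, g_3, g_4) in that order:
  leading term x_1x_2: subtract (1)·g_1 from x_1x_2 + x_2^2 + x_1x_3 + x_2x_3 → x_2^2 + x_1x_3 + x_2x_3 + x_1
  leading term x_2^2: no divisor's leading term divides it; move x_2^2 to the remainder.
  leading term x_1x_3: subtract (1)·g_3 from x_1x_3 + x_2x_3 + x_1 → x_2x_3 + x_2 + x_3
  leading term x_2x_3: subtract (1)·g_2 from x_2x_3 + x_2 + x_3 → x_3^2 + x_2
  leading term x_3^2: no divisor's leading term divides it; move x_3^2 to the remainder.
  leading term x_2: no divisor's leading term divides it; move x_2 to the remainder.
The remainder x_2^2 + x_3^2 + x_2 is nonzero, so it would be added as the next basis element.

S(g_1, g_3) = x_1x_2 + x_2^2 + x_1x_3 + x_2x_3; remainder on division = x_2^2 + x_3^2 + x_2.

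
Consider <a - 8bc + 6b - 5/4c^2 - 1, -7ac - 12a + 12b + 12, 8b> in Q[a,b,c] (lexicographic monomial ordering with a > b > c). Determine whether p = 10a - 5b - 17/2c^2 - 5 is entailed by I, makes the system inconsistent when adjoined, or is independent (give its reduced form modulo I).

First compute the reduced Gröbner basis of I by Buchberger's algorithm.
f_1 = a - 8bc + 6b - 5/4c^2 - 1, LT = a.
f_2 = -7ac - 12a + 12b + 12, LT = ac.
f_3 = 8b, LT = b.

S(f_1,f_2): lcm = ac. S = -12/7a - 8bc^2 + 6bc + 12/7b - 5/4c^3 - c + 12/7.
  reduce S modulo (f_1, f_2, f_3):
  remainder -5/4c^3 - 15/7c^2 - c ≠ 0; add h_4 = -5/4c^3 - 15/7c^2 - c to the basis.

The other S-polynomials (S(f_1,f_3), S(f_2,f_3), S(f_1,h_4), S(f_2,h_4), S(f_3,h_4)) all reduce to 0 modulo the current basis, so we have a Gröbner basis.
Inter-reduce: drop elements whose leading term is divisible by another's, tail-reduce, and make monic.
Reduced Gröbner basis: {a - 5/4c^2 - 1, b, c^3 + 12/7c^2 + 4/5c}.
Label its elements g_1 = a - 5/4c^2 - 1, g_2 = b, g_3 = c^3 + 12/7c^2 + 4/5c.

Reduce p = 10a - 5b - 17/2c^2 - 5 modulo G:
  leading term a: subtract (10)·g_1 from 10a - 5b - 17/2c^2 - 5 → -5b + 4c^2 + 5
  leading term b: subtract (-5)·g_2 from -5b + 4c^2 + 5 → 4c^2 + 5
  leading term c^2: no divisor's leading term divides it; move 4c^2 to the remainder.
  leading term 1: no divisor's leading term divides it; move 5 to the remainder.
  normal form = 4c^2 + 5.
The normal form is nonzero, so p ∉ I. Since p minus its normal form lies in I, I + (p) = I + (r) where r = 4c^2 + 5; decide whether this ideal is the whole ring.
Run Buchberger on G together with r (pairs among the g_i already reduce to 0 since G is a Gröbner basis):
g_1 = a - 5/4c^2 - 1, LT = a.
g_2 = b, LT = b.
g_3 = c^3 + 12/7c^2 + 4/5c, LT = c^3.
r = 4c^2 + 5, LT = c^2.

S(g_3,r): lcm = c^3. S = 12/7c^2 - 9/20c.
  reduce S modulo (g_1, g_2, g_3, r):
  remainder -9/20c - 15/7 ≠ 0; add m_5 = -9/20c - 15/7 to the basis.

S(r,m_5): lcm = c^2. S = -100/21c + 5/4.
  reduce S modulo (g_1, g_2, g_3, r, m_5):
  remainder 42205/1764 ≠ 0; add m_6 = 42205/1764 to the basis.

The other S-polynomials (S(g_1,g_2), S(g_1,g_3), S(g_1,r), S(g_2,g_3), S(g_2,r), S(g_1,m_5), S(g_2,m_5), S(g_3,m_5), S(g_1,m_6), S(g_2,m_6), S(g_3,m_6), S(r,m_6), S(m_5,m_6)) all reduce to 0 modulo the current basis, so we have a Gröbner basis.
Inter-reduce: drop elements whose leading term is divisible by another's, tail-reduce, and make monic.
Reduced Gröbner basis: {1}.
The reduced Gröbner basis of I + (p) is {1}: the ideal is the whole ring, so the enlarged system has no common solution — adjoining p is inconsistent.

Adjoining 10a - 5b - 17/2c^2 - 5 makes the ideal the whole ring: the system is inconsistent.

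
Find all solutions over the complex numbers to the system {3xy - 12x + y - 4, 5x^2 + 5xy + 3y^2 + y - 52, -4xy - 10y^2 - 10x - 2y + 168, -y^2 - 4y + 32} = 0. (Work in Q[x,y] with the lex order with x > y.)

{(0, 4)}

Compute a lex Gröbner basis by Buchberger's algorithm.
f_1 = 3xy - 12x + y - 4, LT = xy.
f_2 = 5x^2 + 5xy + 3y^2 + y - 52, LT = x^2.
f_3 = -4xy - 10x - 10y^2 - 2y + 168, LT = xy.
f_4 = -y^2 - 4y + 32, LT = y^2.

S(f_1,f_2): lcm = x^2y. S = -4x^2 - xy^2 + 1/3xy - 4/3x - 3/5y^3 - 1/5y^2 + 52/5y.
  leading term x^2: subtract (-4/5)·f_2 from -4x^2 - xy^2 + 1/3xy - 4/3x - 3/5y^3 - 1/5y^2 + 52/5y → -xy^2 + 13/3xy - 4/3x - 3/5y^3 + 11/5y^2 + 56/5y - 208/5
  leading term xy^2: subtract (-1/3y)·f_1 from -xy^2 + 13/3xy - 4/3x - 3/5y^3 + 11/5y^2 + 56/5y - 208/5 → 1/3xy - 4/3x - 3/5y^3 + 38/15y^2 + 148/15y - 208/5
  leading term xy: subtract (1/9)·f_1 from 1/3xy - 4/3x - 3/5y^3 + 38/15y^2 + 148/15y - 208/5 → -3/5y^3 + 38/15y^2 + 439/45y - 1852/45
  leading term y^3: subtract (3/5y)·f_4 from -3/5y^3 + 38/15y^2 + 439/45y - 1852/45 → 74/15y^2 - 85/9y - 1852/45
  leading term y^2: subtract (-74/15)·f_4 from 74/15y^2 - 85/9y - 1852/45 → -1313/45y + 5252/45
  leading term y: no divisor's leading term divides it; move -1313/45y to the remainder.
  leading term 1: no divisor's leading term divides it; move 5252/45 to the remainder.
  remainder -1313/45y + 5252/45 ≠ 0; add h_5 = -1313/45y + 5252/45 to the basis.

S(f_1,f_3): lcm = xy. S = -13/2x - 5/2y^2 - 1/6y + 122/3.
  leading term x: no divisor's leading term divides it; move -13/2x to the remainder.
  leading term y^2: subtract (5/2)·f_4 from -5/2y^2 - 1/6y + 122/3 → 59/6y - 118/3
  leading term y: subtract (-885/2626)·h_5 from 59/6y - 118/3 → 0
  remainder -13/2x ≠ 0; add h_6 = -13/2x to the basis.

The other S-polynomials (S(f_1,f_4), S(f_2,f_3), S(f_2,f_4), S(f_3,f_4), S(f_1,h_5), S(f_2,h_5), S(f_3,h_5), S(f_4,h_5), S(f_1,h_6), S(f_2,h_6), S(f_3,h_6), S(f_4,h_6), S(h_5,h_6)) all reduce to 0 modulo the current basis, so we have a Gröbner basis.
Inter-reduce: drop elements whose leading term is divisible by another's, tail-reduce, and make monic.
Reduced Gröbner basis: {x, y - 4}.

A lex Gröbner basis eliminates variables successively. Here y - 4 depends only on y, with roots {4}; lifting each root through the earlier basis elements recovers the full solutions.
  y = 4: the earlier basis element becomes x = 0, giving x = 0 — point (0, 4).
Each listed point satisfies every original equation (direct substitution).
This is the nonlinear analogue of row-reducing a linear system.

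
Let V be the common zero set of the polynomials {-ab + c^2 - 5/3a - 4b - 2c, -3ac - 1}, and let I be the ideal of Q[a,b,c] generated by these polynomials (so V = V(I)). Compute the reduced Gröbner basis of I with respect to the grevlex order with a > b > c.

G = {c^3 - 4bc - 2c^2 + 1/3b + 5/9, ab - c^2 + 5/3a + 4b + 2c, ac + 1/3}

f_1 = -ab + c^2 - 5/3a - 4b - 2c, LT = ab.
f_2 = -3ac - 1, LT = ac.

S(f_1,f_2): lcm = abc. S = -c^3 + 5/3ac + 4bc + 2c^2 - 1/3b.
  leading term c^3: no divisor's leading term divides it; move -c^3 to the remainder.
  leading term ac: subtract (-5/9)·f_2 from 5/3ac + 4bc + 2c^2 - 1/3b → 4bc + 2c^2 - 1/3b - 5/9
  leading term bc: no divisor's leading term divides it; move 4bc to the remainder.
  leading term c^2: no divisor's leading term divides it; move 2c^2 to the remainder.
  leading term b: no divisor's leading term divides it; move -1/3b to the remainder.
  leading term 1: no divisor's leading term divides it; move -5/9 to the remainder.
  remainder -c^3 + 4bc + 2c^2 - 1/3b - 5/9 ≠ 0; add g_3 = -c^3 + 4bc + 2c^2 - 1/3b - 5/9 to the basis.

The other S-polynomials (S(f_1,g_3), S(f_2,g_3)) all reduce to 0 modulo the current basis, so we have a Gröbner basis.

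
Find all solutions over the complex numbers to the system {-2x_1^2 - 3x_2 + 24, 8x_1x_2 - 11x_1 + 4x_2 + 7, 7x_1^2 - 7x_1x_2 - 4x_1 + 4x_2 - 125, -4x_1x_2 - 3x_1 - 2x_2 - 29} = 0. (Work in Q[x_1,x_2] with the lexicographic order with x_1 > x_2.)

{(-3, 2)}

Compute a lex Gröbner basis by Buchberger's algorithm.
f_1 = -2x_1^2 - 3x_2 + 24, LT = x_1^2.
f_2 = 8x_1x_2 - 11x_1 + 4x_2 + 7, LT = x_1x_2.
f_3 = 7x_1^2 - 7x_1x_2 - 4x_1 + 4x_2 - 125, LT = x_1^2.
f_4 = -4x_1x_2 - 3x_1 - 2x_2 - 29, LT = x_1x_2.

S(f_1,f_2): lcm = x_1^2x_2. S = 11/8x_1^2 - 1/2x_1x_2 - 7/8x_1 + 3/2x_2^2 - 12x_2.
  reduce S modulo (f_1, f_2, f_3, f_4):
  remainder -25/16x_1 + 3/2x_2^2 - 221/16x_2 + 271/16 ≠ 0; add h_5 = -25/16x_1 + 3/2x_2^2 - 221/16x_2 + 271/16 to the basis.

S(f_1,f_3): lcm = x_1^2. S = x_1x_2 + 4/7x_1 + 13/14x_2 + 41/7.
  reduce S modulo (f_1, f_2, f_3, f_4, h_5):
  remainder 327/175x_2^2 - 23489/1400x_2 + 18257/700 ≠ 0; add h_6 = 327/175x_2^2 - 23489/1400x_2 + 18257/700 to the basis.

S(f_1,f_4): lcm = x_1^2x_2. S = -3/4x_1^2 - 1/2x_1x_2 - 29/4x_1 + 3/2x_2^2 - 12x_2.
  reduce S modulo (f_1, f_2, f_3, f_4, h_5, h_6):
  remainder 8007/1744x_2 - 8007/872 ≠ 0; add h_7 = 8007/1744x_2 - 8007/872 to the basis.

The other S-polynomials (S(f_2,f_3), S(f_2,f_4), S(f_3,f_4), S(f_1,h_5), S(f_2,h_5), S(f_3,h_5), S(f_4,h_5), S(f_1,h_6), S(f_2,h_6), S(f_3,h_6), S(f_4,h_6), S(h_5,h_6), S(f_1,h_7), S(f_2,h_7), S(f_3,h_7), S(f_4,h_7), S(h_5,h_7), S(h_6,h_7)) all reduce to 0 modulo the current basis, so we have a Gröbner basis.
Inter-reduce: drop elements whose leading term is divisible by another's, tail-reduce, and make monic.
Reduced Gröbner basis: {x_1 + 3, x_2 - 2}.

The lex basis is triangular: the last element involves only x_2. Solving x_2 - 2 = 0 gives x_2 ∈ {2}; substituting each value into the earlier elements determines the remaining variables.
  x_2 = 2: the earlier basis element becomes x_1 + 3 = 0, giving x_1 = -3 — point (-3, 2).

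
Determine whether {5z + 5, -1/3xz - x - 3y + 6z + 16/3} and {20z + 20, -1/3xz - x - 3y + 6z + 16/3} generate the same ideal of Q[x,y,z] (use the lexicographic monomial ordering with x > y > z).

Equality of ideals is decidable: compute both reduced Gröbner bases (unique for the ordering) and check whether they agree.
Buchberger on the first generating set:
f_1 = 5z + 5, LT = z.
f_2 = -1/3xz - x - 3y + 6z + 16/3, LT = xz.

S(f_1,f_2): lcm = xz. S = -2x - 9y + 18z + 16.
  leading term x: no divisor's leading term divides it; move -2x to the remainder.
  leading term y: no divisor's leading term divides it; move -9y to the remainder.
  leading term z: subtract (18/5)·f_1 from 18z + 16 → -2
  leading term 1: no divisor's leading term divides it; move -2 to the remainder.
  remainder -2x - 9y - 2 ≠ 0; add g_3 = -2x - 9y - 2 to the basis.

The other S-polynomials (S(f_1,g_3), S(f_2,g_3)) all reduce to 0 modulo the current basis, so we have a Gröbner basis.
Inter-reduce: drop elements whose leading term is divisible by another's, tail-reduce, and make monic.
Reduced Gröbner basis: {x + 9/2y + 1, z + 1}.

Buchberger on the second generating set:
h_1 = 20z + 20, LT = z.
h_2 = -1/3xz - x - 3y + 6z + 16/3, LT = xz.

S(h_1,h_2): lcm = xz. S = -2x - 9y + 18z + 16.
  leading term x: no divisor's leading term divides it; move -2x to the remainder.
  leading term y: no divisor's leading term divides it; move -9y to the remainder.
  leading term z: subtract (9/10)·h_1 from 18z + 16 → -2
  leading term 1: no divisor's leading term divides it; move -2 to the remainder.
  remainder -2x - 9y - 2 ≠ 0; add k_3 = -2x - 9y - 2 to the basis.

The other S-polynomials (S(h_1,k_3), S(h_2,k_3)) all reduce to 0 modulo the current basis, so we have a Gröbner basis.
Inter-reduce: drop elements whose leading term is divisible by another's, tail-reduce, and make monic.
Reduced Gröbner basis: {x + 9/2y + 1, z + 1}.

The two bases agree; hence the ideals are identical.

Yes, the ideals are equal.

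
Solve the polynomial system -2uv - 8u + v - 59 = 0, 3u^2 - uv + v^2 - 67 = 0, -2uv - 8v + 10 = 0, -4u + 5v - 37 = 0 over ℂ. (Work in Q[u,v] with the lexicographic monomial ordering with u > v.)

Compute a lex Gröbner basis by Buchberger's algorithm.
f_1 = -2uv - 8u + v - 59, LT = uv.
f_2 = 3u^2 - uv + v^2 - 67, LT = u^2.
f_3 = -2uv - 8v + 10, LT = uv.
f_4 = -4u + 5v - 37, LT = u.

S(f_1,f_2): lcm = u^2v. S = 4u^2 + 1/3uv^2 - 1/2uv + 59/2u - 1/3v^3 + 67/3v.
  reduce S modulo (f_1, f_2, f_3, f_4):
  remainder -1/3v^3 - 7/6v^2 + 413/8v - 4495/24 ≠ 0; add h_5 = -1/3v^3 - 7/6v^2 + 413/8v - 4495/24 to the basis.

S(f_1,f_3): lcm = uv. S = 4u - 9/2v + 69/2.
  reduce S modulo (f_1, f_2, f_3, f_4, h_5):
  remainder 1/2v - 5/2 ≠ 0; add h_6 = 1/2v - 5/2 to the basis.

The other S-polynomials (S(f_1,f_4), S(f_2,f_3), S(f_2,f_4), S(f_3,f_4), S(f_1,h_5), S(f_2,h_5), S(f_3,h_5), S(f_4,h_5), S(f_1,h_6), S(f_2,h_6), S(f_3,h_6), S(f_4,h_6), S(h_5,h_6)) all reduce to 0 modulo the current basis, so we have a Gröbner basis.
Inter-reduce: drop elements whose leading term is divisible by another's, tail-reduce, and make monic.
Reduced Gröbner basis: {u + 3, v - 5}.

Since the basis is lex-ordered, v - 5 is univariate in v. Its roots are {5}. Back-substituting each root into the other basis elements fixes the other coordinates.
  v = 5: the earlier basis element becomes u + 3 = 0, giving u = -3 — point (-3, 5).

{(-3, 5)}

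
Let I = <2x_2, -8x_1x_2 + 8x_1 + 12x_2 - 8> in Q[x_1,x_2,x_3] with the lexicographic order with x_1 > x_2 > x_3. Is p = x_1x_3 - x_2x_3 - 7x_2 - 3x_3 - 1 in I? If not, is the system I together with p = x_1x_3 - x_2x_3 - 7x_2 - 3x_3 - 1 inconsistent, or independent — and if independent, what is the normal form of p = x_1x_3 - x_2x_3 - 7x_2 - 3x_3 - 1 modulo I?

x_1x_3 - x_2x_3 - 7x_2 - 3x_3 - 1 is independent of I; its normal form modulo I is -2x_3 - 1.

First compute the reduced Gröbner basis of I by Buchberger's algorithm.
f_1 = 2x_2, LT = x_2.
f_2 = -8x_1x_2 + 8x_1 + 12x_2 - 8, LT = x_1x_2.

S(f_1,f_2): lcm = x_1x_2. S = x_1 + 3/2x_2 - 1.
  leading term x_1: no divisor's leading term divides it; move x_1 to the remainder.
  leading term x_2: subtract (3/4)·f_1 from 3/2x_2 - 1 → -1
  leading term 1: no divisor's leading term divides it; move -1 to the remainder.
  remainder x_1 - 1 ≠ 0; add h_3 = x_1 - 1 to the basis.

The other S-polynomials (S(f_1,h_3), S(f_2,h_3)) all reduce to 0 modulo the current basis, so we have a Gröbner basis.
Inter-reduce: drop elements whose leading term is divisible by another's, tail-reduce, and make monic.
Reduced Gröbner basis: {x_1 - 1, x_2}.
Label its elements g_1 = x_1 - 1, g_2 = x_2.

Reduce p = x_1x_3 - x_2x_3 - 7x_2 - 3x_3 - 1 modulo G:
  leading term x_1x_3: subtract (x_3)·g_1 from x_1x_3 - x_2x_3 - 7x_2 - 3x_3 - 1 → -x_2x_3 - 7x_2 - 2x_3 - 1
  leading term x_2x_3: subtract (-x_3)·g_2 from -x_2x_3 - 7x_2 - 2x_3 - 1 → -7x_2 - 2x_3 - 1
  leading term x_2: subtract (-7)·g_2 from -7x_2 - 2x_3 - 1 → -2x_3 - 1
  leading term x_3: no divisor's leading term divides it; move -2x_3 to the remainder.
  leading term 1: no divisor's leading term divides it; move -1 to the remainder.
  normal form = -2x_3 - 1.
The normal form is nonzero, so p ∉ I. Since p minus its normal form lies in I, I + (p) = I + (r) where r = -2x_3 - 1; decide whether this ideal is the whole ring.
Run Buchberger on G together with r (pairs among the g_i already reduce to 0 since G is a Gröbner basis):
g_1 = x_1 - 1, LT = x_1.
g_2 = x_2, LT = x_2.
r = -2x_3 - 1, LT = x_3.

The S-polynomials (S(g_1,g_2), S(g_1,r), S(g_2,r)) all reduce to 0 modulo the current basis, so we have a Gröbner basis.
Inter-reduce: drop elements whose leading term is divisible by another's, tail-reduce, and make monic.
Reduced Gröbner basis: {x_1 - 1, x_2, x_3 + 1/2}.
The reduced Gröbner basis of I + (p) is {x_1 - 1, x_2, x_3 + 1/2} ≠ {1}, a proper ideal, so the enlarged system stays consistent: p is independent of I, with normal form -2x_3 - 1.

Ideal membership is decidable via reduction modulo a Gröbner basis.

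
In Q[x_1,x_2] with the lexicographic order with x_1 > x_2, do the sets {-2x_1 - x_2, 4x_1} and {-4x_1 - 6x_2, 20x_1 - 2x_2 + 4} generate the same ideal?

Since reduced Gröbner bases are canonical representatives of ideals under a given ordering, it suffices to compute and compare them.
Buchberger on the first generating set:
f_1 = -2x_1 - x_2, LT = x_1.
f_2 = 4x_1, LT = x_1.

S(f_1,f_2): lcm = x_1. S = \tfrac{1}{2}x_2.
  leading term x_2: no divisor's leading term divides it; move \tfrac{1}{2}x_2 to the remainder.
  remainder \tfrac{1}{2}x_2 ≠ 0; add g_3 = \tfrac{1}{2}x_2 to the basis.

The other S-polynomials (S(f_1,g_3), S(f_2,g_3)) all reduce to 0 modulo the current basis, so we have a Gröbner basis.
Inter-reduce: drop elements whose leading term is divisible by another's, tail-reduce, and make monic.
Reduced Gröbner basis: {x_1, x_2}.

Buchberger on the second generating set:
h_1 = -4x_1 - 6x_2, LT = x_1.
h_2 = 20x_1 - 2x_2 + 4, LT = x_1.

S(h_1,h_2): lcm = x_1. S = \tfrac{8}{5}x_2 - \tfrac{1}{5}.
  leading term x_2: no divisor's leading term divides it; move \tfrac{8}{5}x_2 to the remainder.
  leading term 1: no divisor's leading term divides it; move -\tfrac{1}{5} to the remainder.
  remainder \tfrac{8}{5}x_2 - \tfrac{1}{5} ≠ 0; add k_3 = \tfrac{8}{5}x_2 - \tfrac{1}{5} to the basis.

The other S-polynomials (S(h_1,k_3), S(h_2,k_3)) all reduce to 0 modulo the current basis, so we have a Gröbner basis.
Inter-reduce: drop elements whose leading term is divisible by another's, tail-reduce, and make monic.
Reduced Gröbner basis: {x_1 + \tfrac{3}{16}, x_2 - \tfrac{1}{8}}.

The bases are distinct; the ideals are different.

No, the ideals differ.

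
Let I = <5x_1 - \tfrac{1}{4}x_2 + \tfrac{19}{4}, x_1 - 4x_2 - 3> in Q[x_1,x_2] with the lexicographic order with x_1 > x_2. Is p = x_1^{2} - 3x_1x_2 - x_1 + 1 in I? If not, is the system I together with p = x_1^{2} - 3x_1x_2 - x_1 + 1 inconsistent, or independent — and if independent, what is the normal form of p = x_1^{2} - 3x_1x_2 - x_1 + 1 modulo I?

x_1^{2} - 3x_1x_2 - x_1 + 1 lies in I (it reduces to 0).

First compute the reduced Gröbner basis of I by Buchberger's algorithm.
f_1 = 5x_1 - \tfrac{1}{4}x_2 + \tfrac{19}{4}, LT = x_1.
f_2 = x_1 - 4x_2 - 3, LT = x_1.

S(f_1,f_2): lcm = x_1. S = \tfrac{79}{20}x_2 + \tfrac{79}{20}.
  leading term x_2: no divisor's leading term divides it; move \tfrac{79}{20}x_2 to the remainder.
  leading term 1: no divisor's leading term divides it; move \tfrac{79}{20} to the remainder.
  remainder \tfrac{79}{20}x_2 + \tfrac{79}{20} ≠ 0; add h_3 = \tfrac{79}{20}x_2 + \tfrac{79}{20} to the basis.

The other S-polynomials (S(f_1,h_3), S(f_2,h_3)) all reduce to 0 modulo the current basis, so we have a Gröbner basis.
Inter-reduce: drop elements whose leading term is divisible by another's, tail-reduce, and make monic.
Reduced Gröbner basis: {x_1 + 1, x_2 + 1}.
Label its elements g_1 = x_1 + 1, g_2 = x_2 + 1.

Reduce p = x_1^{2} - 3x_1x_2 - x_1 + 1 modulo G:
  leading term x_1^{2}: subtract (x_1)·g_1 from x_1^{2} - 3x_1x_2 - x_1 + 1 → -3x_1x_2 - 2x_1 + 1
  leading term x_1x_2: subtract (-3x_2)·g_1 from -3x_1x_2 - 2x_1 + 1 → -2x_1 + 3x_2 + 1
  leading term x_1: subtract (-2)·g_1 from -2x_1 + 3x_2 + 1 → 3x_2 + 3
  leading term x_2: subtract (3)·g_2 from 3x_2 + 3 → 0
  normal form = 0.
Since the normal form is 0, p ∈ I.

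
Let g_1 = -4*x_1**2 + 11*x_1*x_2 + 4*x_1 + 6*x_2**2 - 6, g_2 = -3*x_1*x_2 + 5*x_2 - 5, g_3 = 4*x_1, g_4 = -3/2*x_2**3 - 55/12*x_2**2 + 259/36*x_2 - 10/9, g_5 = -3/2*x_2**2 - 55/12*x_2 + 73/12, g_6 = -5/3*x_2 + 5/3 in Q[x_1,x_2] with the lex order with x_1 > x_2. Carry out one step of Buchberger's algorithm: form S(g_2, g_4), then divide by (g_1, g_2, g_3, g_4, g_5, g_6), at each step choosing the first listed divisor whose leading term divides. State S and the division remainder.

S(g_2, g_4) = -55/18*x_1*x_2**2 + 259/54*x_1*x_2 - 20/27*x_1 - 5/3*x_2**3 + 5/3*x_2**2; remainder on division = 0.

lcm(LM(g_2), LM(g_4)) = x_1*x_2**3.
S = (lcm/LT(g_2))·g_2 − (lcm/LT(g_4))·g_4 = -55/18*x_1*x_2**2 + 259/54*x_1*x_2 - 20/27*x_1 - 5/3*x_2**3 + 5/3*x_2**2.
Reduce S modulo (g_1, g_2, g_3, g_4, g_5, g_6) in that order:
  leading term x_1*x_2**2: subtract (55/54*x_2)·g_2 from -55/18*x_1*x_2**2 + 259/54*x_1*x_2 - 20/27*x_1 - 5/3*x_2**3 + 5/3*x_2**2 → 259/54*x_1*x_2 - 20/27*x_1 - 5/3*x_2**3 - 185/54*x_2**2 + 275/54*x_2
  leading term x_1*x_2: subtract (-259/162)·g_2 from 259/54*x_1*x_2 - 20/27*x_1 - 5/3*x_2**3 - 185/54*x_2**2 + 275/54*x_2 → -20/27*x_1 - 5/3*x_2**3 - 185/54*x_2**2 + 1060/81*x_2 - 1295/162
  leading term x_1: subtract (-5/27)·g_3 from -20/27*x_1 - 5/3*x_2**3 - 185/54*x_2**2 + 1060/81*x_2 - 1295/162 → -5/3*x_2**3 - 185/54*x_2**2 + 1060/81*x_2 - 1295/162
  leading term x_2**3: subtract (10/9)·g_4 from -5/3*x_2**3 - 185/54*x_2**2 + 1060/81*x_2 - 1295/162 → 5/3*x_2**2 + 275/54*x_2 - 365/54
  leading term x_2**2: subtract (-10/9)·g_5 from 5/3*x_2**2 + 275/54*x_2 - 365/54 → 0
The remainder is 0, so this S-polynomial contributes no new basis element.
This is the inner loop of Buchberger's algorithm — each nonzero remainder becomes a new basis element.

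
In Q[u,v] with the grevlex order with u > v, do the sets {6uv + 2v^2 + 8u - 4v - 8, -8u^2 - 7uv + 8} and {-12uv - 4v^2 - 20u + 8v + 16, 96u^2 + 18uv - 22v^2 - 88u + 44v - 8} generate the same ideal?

No, the ideals differ.

For a fixed monomial order, each ideal has a unique reduced Gröbner basis; comparing bases decides equality.
Buchberger on the first generating set:
f_1 = 6uv + 2v^2 + 8u - 4v - 8, LT = uv.
f_2 = -8u^2 - 7uv + 8, LT = u^2.

S(f_1,f_2): lcm = u^2v. S = -13/24uv^2 + 4/3u^2 - 2/3uv - 4/3u + v.
  leading term uv^2: subtract (-13/144v)·f_1 from -13/24uv^2 + 4/3u^2 - 2/3uv - 4/3u + v → 13/72v^3 + 4/3u^2 + 1/18uv - 13/36v^2 - 4/3u + 5/18v
  leading term v^3: no divisor's leading term divides it; move 13/72v^3 to the remainder.
  leading term u^2: subtract (-1/6)·f_2 from 4/3u^2 + 1/18uv - 13/36v^2 - 4/3u + 5/18v → -10/9uv - 13/36v^2 - 4/3u + 5/18v + 4/3
  leading term uv: subtract (-5/27)·f_1 from -10/9uv - 13/36v^2 - 4/3u + 5/18v + 4/3 → 1/108v^2 + 4/27u - 25/54v - 4/27
  leading term v^2: no divisor's leading term divides it; move 1/108v^2 to the remainder.
  leading term u: no divisor's leading term divides it; move 4/27u to the remainder.
  leading term v: no divisor's leading term divides it; move -25/54v to the remainder.
  leading term 1: no divisor's leading term divides it; move -4/27 to the remainder.
  remainder 13/72v^3 + 1/108v^2 + 4/27u - 25/54v - 4/27 ≠ 0; add g_3 = 13/72v^3 + 1/108v^2 + 4/27u - 25/54v - 4/27 to the basis.

The other S-polynomials (S(f_1,g_3), S(f_2,g_3)) all reduce to 0 modulo the current basis, so we have a Gröbner basis.
Inter-reduce: drop elements whose leading term is divisible by another's, tail-reduce, and make monic.
Reduced Gröbner basis: {v^3 + 2/39v^2 + 32/39u - 100/39v - 32/39, u^2 - 7/24v^2 - 7/6u + 7/12v + 1/6, uv + 1/3v^2 + 4/3u - 2/3v - 4/3}.

Buchberger on the second generating set:
h_1 = -12uv - 4v^2 - 20u + 8v + 16, LT = uv.
h_2 = 96u^2 + 18uv - 22v^2 - 88u + 44v - 8, LT = u^2.

S(h_1,h_2): lcm = u^2v. S = 7/48uv^2 + 11/48v^3 + 5/3u^2 + 1/4uv - 11/24v^2 - 4/3u + 1/12v.
  leading term uv^2: subtract (-7/576v)·h_1 from 7/48uv^2 + 11/48v^3 + 5/3u^2 + 1/4uv - 11/24v^2 - 4/3u + 1/12v → 13/72v^3 + 5/3u^2 + 1/144uv - 13/36v^2 - 4/3u + 5/18v
  leading term v^3: no divisor's leading term divides it; move 13/72v^3 to the remainder.
  leading term u^2: subtract (5/288)·h_2 from 5/3u^2 + 1/144uv - 13/36v^2 - 4/3u + 5/18v → -11/36uv + 1/48v^2 + 7/36u - 35/72v + 5/36
  leading term uv: subtract (11/432)·h_1 from -11/36uv + 1/48v^2 + 7/36u - 35/72v + 5/36 → 53/432v^2 + 19/27u - 149/216v - 29/108
  leading term v^2: no divisor's leading term divides it; move 53/432v^2 to the remainder.
  leading term u: no divisor's leading term divides it; move 19/27u to the remainder.
  leading term v: no divisor's leading term divides it; move -149/216v to the remainder.
  leading term 1: no divisor's leading term divides it; move -29/108 to the remainder.
  remainder 13/72v^3 + 53/432v^2 + 19/27u - 149/216v - 29/108 ≠ 0; add k_3 = 13/72v^3 + 53/432v^2 + 19/27u - 149/216v - 29/108 to the basis.

The other S-polynomials (S(h_1,k_3), S(h_2,k_3)) all reduce to 0 modulo the current basis, so we have a Gröbner basis.
Inter-reduce: drop elements whose leading term is divisible by another's, tail-reduce, and make monic.
Reduced Gröbner basis: {v^3 + 53/78v^2 + 152/39u - 149/39v - 58/39, u^2 - 7/24v^2 - 59/48u + 7/12v + 1/6, uv + 1/3v^2 + 5/3u - 2/3v - 4/3}.

These differ, so the ideals are not equal.
The same test decides containment: I ⊆ J iff every generator of I reduces to 0 modulo a Gröbner basis of J.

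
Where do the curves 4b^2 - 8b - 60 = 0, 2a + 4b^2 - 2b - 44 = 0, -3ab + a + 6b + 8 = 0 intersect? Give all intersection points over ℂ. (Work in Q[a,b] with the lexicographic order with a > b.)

Compute a lex Gröbner basis by Buchberger's algorithm.
f_1 = 4b^2 - 8b - 60, LT = b^2.
f_2 = 2a + 4b^2 - 2b - 44, LT = a.
f_3 = -3ab + a + 6b + 8, LT = ab.

S(f_1,f_3): lcm = ab^2. S = -5/3ab - 15a + 2b^2 + 8/3b.
  reduce S modulo (f_1, f_2, f_3):
  remainder 75b + 225 ≠ 0; add h_4 = 75b + 225 to the basis.

The other S-polynomials (S(f_1,f_2), S(f_2,f_3), S(f_1,h_4), S(f_2,h_4), S(f_3,h_4)) all reduce to 0 modulo the current basis, so we have a Gröbner basis.
Inter-reduce: drop elements whose leading term is divisible by another's, tail-reduce, and make monic.
Reduced Gröbner basis: {a - 1, b + 3}.

A lex Gröbner basis eliminates variables successively. Here b + 3 depends only on b, with roots {-3}; lifting each root through the earlier basis elements recovers the full solutions.
  b = -3: the earlier basis element becomes a - 1 = 0, giving a = 1 — point (1, -3).
This is the nonlinear analogue of row-reducing a linear system.

{(1, -3)}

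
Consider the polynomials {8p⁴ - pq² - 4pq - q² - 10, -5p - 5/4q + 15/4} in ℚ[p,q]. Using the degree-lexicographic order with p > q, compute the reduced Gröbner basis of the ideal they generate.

G = {q⁴ - 4q³ + 30q² - 204q - 239, p + ¼q - ¾}

f_1 = 8p⁴ - pq² - 4pq - q² - 10, LT = p⁴.
f_2 = -5p - 5/4q + 15/4, LT = p.

S(f_1,f_2): lcm = p⁴. S = -¼p³q + ¾p³ - ⅛pq² - ½pq - ⅛q² - 5/4.
  leading term p³q: subtract (1/20p²q)·f_2 from -¼p³q + ¾p³ - ⅛pq² - ½pq - ⅛q² - 5/4 → 1/16p²q² + ¾p³ - 3/16p²q - ⅛pq² - ½pq - ⅛q² - 5/4
  leading term p²q²: subtract (-1/80pq²)·f_2 from 1/16p²q² + ¾p³ - 3/16p²q - ⅛pq² - ½pq - ⅛q² - 5/4 → -1/64pq³ + ¾p³ - 3/16p²q - 5/64pq² - ½pq - ⅛q² - 5/4
  leading term pq³: subtract (1/320q³)·f_2 from -1/64pq³ + ¾p³ - 3/16p²q - 5/64pq² - ½pq - ⅛q² - 5/4 → 1/256q⁴ + ¾p³ - 3/16p²q - 5/64pq² - 3/256q³ - ½pq - ⅛q² - 5/4
  leading term q⁴: no divisor's leading term divides it; move 1/256q⁴ to the remainder.
  leading term p³: subtract (-3/20p²)·f_2 from ¾p³ - 3/16p²q - 5/64pq² - 3/256q³ - ½pq - ⅛q² - 5/4 → -⅜p²q - 5/64pq² - 3/256q³ + 9/16p² - ½pq - ⅛q² - 5/4
  leading term p²q: subtract (3/40pq)·f_2 from -⅜p²q - 5/64pq² - 3/256q³ + 9/16p² - ½pq - ⅛q² - 5/4 → 1/64pq² - 3/256q³ + 9/16p² - 25/32pq - ⅛q² - 5/4
  leading term pq²: subtract (-1/320q²)·f_2 from 1/64pq² - 3/256q³ + 9/16p² - 25/32pq - ⅛q² - 5/4 → -1/64q³ + 9/16p² - 25/32pq - 29/256q² - 5/4
  leading term q³: no divisor's leading term divides it; move -1/64q³ to the remainder.
  leading term p²: subtract (-9/80p)·f_2 from 9/16p² - 25/32pq - 29/256q² - 5/4 → -59/64pq - 29/256q² + 27/64p - 5/4
  leading term pq: subtract (59/320q)·f_2 from -59/64pq - 29/256q² + 27/64p - 5/4 → 15/128q² + 27/64p - 177/256q - 5/4
  leading term q²: no divisor's leading term divides it; move 15/128q² to the remainder.
  leading term p: subtract (-27/320)·f_2 from 27/64p - 177/256q - 5/4 → -51/64q - 239/256
  leading term q: no divisor's leading term divides it; move -51/64q to the remainder.
  leading term 1: no divisor's leading term divides it; move -239/256 to the remainder.
  remainder 1/256q⁴ - 1/64q³ + 15/128q² - 51/64q - 239/256 ≠ 0; add g_3 = 1/256q⁴ - 1/64q³ + 15/128q² - 51/64q - 239/256 to the basis.

The other S-polynomials (S(f_1,g_3), S(f_2,g_3)) all reduce to 0 modulo the current basis, so we have a Gröbner basis.
Inter-reduce: drop elements whose leading term is divisible by another's, tail-reduce, and make monic.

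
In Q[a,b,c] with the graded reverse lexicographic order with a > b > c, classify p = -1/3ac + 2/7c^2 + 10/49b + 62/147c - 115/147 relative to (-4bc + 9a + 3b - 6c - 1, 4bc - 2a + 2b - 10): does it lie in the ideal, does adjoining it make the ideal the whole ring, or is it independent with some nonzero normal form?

First compute the reduced Gröbner basis of I by Buchberger's algorithm.
f_1 = -4bc + 9a + 3b - 6c - 1, LT = bc.
f_2 = 4bc - 2a + 2b - 10, LT = bc.

S(f_1,f_2): lcm = bc. S = -7/4a - 5/4b + 3/2c + 11/4.
  leading term a: no divisor's leading term divides it; move -7/4a to the remainder.
  leading term b: no divisor's leading term divides it; move -5/4b to the remainder.
  leading term c: no divisor's leading term divides it; move 3/2c to the remainder.
  leading term 1: no divisor's leading term divides it; move 11/4 to the remainder.
  remainder -7/4a - 5/4b + 3/2c + 11/4 ≠ 0; add h_3 = -7/4a - 5/4b + 3/2c + 11/4 to the basis.

The other S-polynomials (S(f_1,h_3), S(f_2,h_3)) all reduce to 0 modulo the current basis, so we have a Gröbner basis.
Inter-reduce: drop elements whose leading term is divisible by another's, tail-reduce, and make monic.
Reduced Gröbner basis: {bc + 6/7b - 3/7c - 23/7, a + 5/7b - 6/7c - 11/7}.
Label its elements g_1 = bc + 6/7b - 3/7c - 23/7, g_2 = a + 5/7b - 6/7c - 11/7.

Reduce p = -1/3ac + 2/7c^2 + 10/49b + 62/147c - 115/147 modulo G:
  leading term ac: subtract (-1/3c)·g_2 from -1/3ac + 2/7c^2 + 10/49b + 62/147c - 115/147 → 5/21bc + 10/49b - 5/49c - 115/147
  leading term bc: subtract (5/21)·g_1 from 5/21bc + 10/49b - 5/49c - 115/147 → 0
  normal form = 0.
Since the normal form is 0, p ∈ I.

The remainder on division by a Gröbner basis is unique — it is the normal form.

-1/3ac + 2/7c^2 + 10/49b + 62/147c - 115/147 lies in I (it reduces to 0).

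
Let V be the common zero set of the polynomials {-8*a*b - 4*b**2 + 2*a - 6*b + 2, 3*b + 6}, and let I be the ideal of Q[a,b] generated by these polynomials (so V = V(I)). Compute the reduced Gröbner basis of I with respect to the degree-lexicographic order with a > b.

G = {a - 1/9, b + 2}

f_1 = -8*a*b - 4*b**2 + 2*a - 6*b + 2, LT = a*b.
f_2 = 3*b + 6, LT = b.

S(f_1,f_2): lcm = a*b. S = 1/2*b**2 - 9/4*a + 3/4*b - 1/4.
  reduce S modulo (f_1, f_2):
  remainder -9/4*a + 1/4 ≠ 0; add g_3 = -9/4*a + 1/4 to the basis.

The other S-polynomials (S(f_1,g_3), S(f_2,g_3)) all reduce to 0 modulo the current basis, so we have a Gröbner basis.
Inter-reduce: drop elements whose leading term is divisible by another's, tail-reduce, and make monic.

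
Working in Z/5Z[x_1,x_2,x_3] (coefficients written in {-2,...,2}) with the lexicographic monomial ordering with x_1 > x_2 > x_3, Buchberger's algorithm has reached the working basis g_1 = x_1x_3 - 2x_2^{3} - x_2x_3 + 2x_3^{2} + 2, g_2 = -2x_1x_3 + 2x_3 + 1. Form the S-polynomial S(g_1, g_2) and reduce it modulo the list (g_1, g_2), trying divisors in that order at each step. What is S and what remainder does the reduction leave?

lcm(LM(g_1), LM(g_2)) = x_1x_3.
S = (lcm/LT(g_1))·g_1 − (lcm/LT(g_2))·g_2 = -2x_2^{3} - x_2x_3 + 2x_3^{2} + x_3.
Reduce S modulo (g_1, g_2) in that order:
  leading term x_2^{3}: no divisor's leading term divides it; move -2x_2^{3} to the remainder.
  leading term x_2x_3: no divisor's leading term divides it; move -x_2x_3 to the remainder.
  leading term x_3^{2}: no divisor's leading term divides it; move 2x_3^{2} to the remainder.
  leading term x_3: no divisor's leading term divides it; move x_3 to the remainder.
The remainder -2x_2^{3} - x_2x_3 + 2x_3^{2} + x_3 is nonzero, so it would be added as the next basis element.

S(g_1, g_2) = -2x_2^{3} - x_2x_3 + 2x_3^{2} + x_3; remainder on division = -2x_2^{3} - x_2x_3 + 2x_3^{2} + x_3.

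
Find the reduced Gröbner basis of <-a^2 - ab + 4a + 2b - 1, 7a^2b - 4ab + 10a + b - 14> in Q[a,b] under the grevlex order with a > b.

G = {b^3 + 1/7b^2 + 90/49a + 8/49b - 346/49, a^2 - 1/2b^2 - 29/7a - 13/7b + 4/7, ab + 1/2b^2 + 1/7a - 1/7b + 3/7}

f_1 = -a^2 - ab + 4a + 2b - 1, LT = a^2.
f_2 = 7a^2b - 4ab + 10a + b - 14, LT = a^2b.

S(f_1,f_2): lcm = a^2b. S = ab^2 - 24/7ab - 2b^2 - 10/7a + 6/7b + 2.
  reduce S modulo (f_1, f_2):
  remainder ab^2 - 24/7ab - 2b^2 - 10/7a + 6/7b + 2 ≠ 0; add g_3 = ab^2 - 24/7ab - 2b^2 - 10/7a + 6/7b + 2 to the basis.

S(f_1,g_3): lcm = a^2b^2. S = ab^3 + 24/7a^2b - 2ab^2 - 2b^3 + 10/7a^2 - 6/7ab + b^2 - 2a.
  reduce S modulo (f_1, f_2, g_3):
  remainder 6ab + 3b^2 + 6/7a - 6/7b + 18/7 ≠ 0; add g_4 = 6ab + 3b^2 + 6/7a - 6/7b + 18/7 to the basis.

S(g_3,g_4): lcm = ab^2. S = -1/2b^3 - 25/7ab - 13/7b^2 - 10/7a + 3/7b + 2.
  reduce S modulo (f_1, f_2, g_3, g_4):
  remainder -1/2b^3 - 1/14b^2 - 45/49a - 4/49b + 173/49 ≠ 0; add g_5 = -1/2b^3 - 1/14b^2 - 45/49a - 4/49b + 173/49 to the basis.

The other S-polynomials (S(f_2,g_3), S(f_1,g_4), S(f_2,g_4), S(f_1,g_5), S(f_2,g_5), S(g_3,g_5), S(g_4,g_5)) all reduce to 0 modulo the current basis, so we have a Gröbner basis.
Inter-reduce: drop elements whose leading term is divisible by another's, tail-reduce, and make monic.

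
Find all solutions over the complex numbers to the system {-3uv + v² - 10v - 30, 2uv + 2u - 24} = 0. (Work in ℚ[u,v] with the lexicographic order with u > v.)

{(-3, -5), (32/3 - 4*sqrt(55)/3, 7 + sqrt(55)), (4*sqrt(55)/3 + 32/3, 7 - sqrt(55))}

Compute a lex Gröbner basis by Buchberger's algorithm.
f_1 = -3uv + v² - 10v - 30, LT = uv.
f_2 = 2uv + 2u - 24, LT = uv.

S(f_1,f_2): lcm = uv. S = -u - ⅓v² + 10/3v + 22.
  leading term u: no divisor's leading term divides it; move -u to the remainder.
  leading term v²: no divisor's leading term divides it; move -⅓v² to the remainder.
  leading term v: no divisor's leading term divides it; move 10/3v to the remainder.
  leading term 1: no divisor's leading term divides it; move 22 to the remainder.
  remainder -u - ⅓v² + 10/3v + 22 ≠ 0; add h_3 = -u - ⅓v² + 10/3v + 22 to the basis.

S(f_1,h_3): lcm = uv. S = -⅓v³ + 3v² + 76/3v + 10.
  leading term v³: no divisor's leading term divides it; move -⅓v³ to the remainder.
  leading term v²: no divisor's leading term divides it; move 3v² to the remainder.
  leading term v: no divisor's leading term divides it; move 76/3v to the remainder.
  leading term 1: no divisor's leading term divides it; move 10 to the remainder.
  remainder -⅓v³ + 3v² + 76/3v + 10 ≠ 0; add h_4 = -⅓v³ + 3v² + 76/3v + 10 to the basis.

The other S-polynomials (S(f_2,h_3), S(f_1,h_4), S(f_2,h_4), S(h_3,h_4)) all reduce to 0 modulo the current basis, so we have a Gröbner basis.
Inter-reduce: drop elements whose leading term is divisible by another's, tail-reduce, and make monic.
Reduced Gröbner basis: {u + ⅓v² - 10/3v - 22, v³ - 9v² - 76v - 30}.

Elimination: the polynomial v³ - 9v² - 76v - 30 lies in the elimination ideal for v, so v ∈ {-5, 7 + sqrt(55), 7 - sqrt(55)}. For each such v, the remaining basis elements (now univariate) give the rest of the solution.
  v = -5: the earlier basis element becomes u + 3 = 0, giving u = -3 — point (-3, -5).
  v = 7 + sqrt(55): the earlier basis element becomes u - 32/3 + 4*sqrt(55)/3 = 0, giving u = 32/3 - 4*sqrt(55)/3 — point (32/3 - 4*sqrt(55)/3, 7 + sqrt(55)).
  v = 7 - sqrt(55): the earlier basis element becomes u - 32/3 - 4*sqrt(55)/3 = 0, giving u = 4*sqrt(55)/3 + 32/3 — point (4*sqrt(55)/3 + 32/3, 7 - sqrt(55)).
Substituting each solution back into the original system confirms all equations vanish.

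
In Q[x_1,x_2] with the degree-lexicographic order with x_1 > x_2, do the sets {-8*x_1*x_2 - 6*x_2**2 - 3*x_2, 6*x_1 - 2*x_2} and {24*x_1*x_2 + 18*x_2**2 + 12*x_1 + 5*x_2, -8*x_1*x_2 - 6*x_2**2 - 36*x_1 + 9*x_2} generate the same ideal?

Yes, the ideals are equal.

Since reduced Gröbner bases are canonical representatives of ideals under a given ordering, it suffices to compute and compare them.
Buchberger on the first generating set:
f_1 = -8*x_1*x_2 - 6*x_2**2 - 3*x_2, LT = x_1*x_2.
f_2 = 6*x_1 - 2*x_2, LT = x_1.

S(f_1,f_2): lcm = x_1*x_2. S = 13/12*x_2**2 + 3/8*x_2.
  leading term x_2**2: no divisor's leading term divides it; move 13/12*x_2**2 to the remainder.
  leading term x_2: no divisor's leading term divides it; move 3/8*x_2 to the remainder.
  remainder 13/12*x_2**2 + 3/8*x_2 ≠ 0; add g_3 = 13/12*x_2**2 + 3/8*x_2 to the basis.

The other S-polynomials (S(f_1,g_3), S(f_2,g_3)) all reduce to 0 modulo the current basis, so we have a Gröbner basis.
Inter-reduce: drop elements whose leading term is divisible by another's, tail-reduce, and make monic.
Reduced Gröbner basis: {x_2**2 + 9/26*x_2, x_1 - 1/3*x_2}.

Buchberger on the second generating set:
h_1 = 24*x_1*x_2 + 18*x_2**2 + 12*x_1 + 5*x_2, LT = x_1*x_2.
h_2 = -8*x_1*x_2 - 6*x_2**2 - 36*x_1 + 9*x_2, LT = x_1*x_2.

S(h_1,h_2): lcm = x_1*x_2. S = -4*x_1 + 4/3*x_2.
  leading term x_1: no divisor's leading term divides it; move -4*x_1 to the remainder.
  leading term x_2: no divisor's leading term divides it; move 4/3*x_2 to the remainder.
  remainder -4*x_1 + 4/3*x_2 ≠ 0; add k_3 = -4*x_1 + 4/3*x_2 to the basis.

S(h_1,k_3): lcm = x_1*x_2. S = 13/12*x_2**2 + 1/2*x_1 + 5/24*x_2.
  leading term x_2**2: no divisor's leading term divides it; move 13/12*x_2**2 to the remainder.
  leading term x_1: subtract (-1/8)·k_3 from 1/2*x_1 + 5/24*x_2 → 3/8*x_2
  leading term x_2: no divisor's leading term divides it; move 3/8*x_2 to the remainder.
  remainder 13/12*x_2**2 + 3/8*x_2 ≠ 0; add k_4 = 13/12*x_2**2 + 3/8*x_2 to the basis.

The other S-polynomials (S(h_2,k_3), S(h_1,k_4), S(h_2,k_4), S(k_3,k_4)) all reduce to 0 modulo the current basis, so we have a Gröbner basis.
Inter-reduce: drop elements whose leading term is divisible by another's, tail-reduce, and make monic.
Reduced Gröbner basis: {x_2**2 + 9/26*x_2, x_1 - 1/3*x_2}.

These coincide, so the ideals are equal.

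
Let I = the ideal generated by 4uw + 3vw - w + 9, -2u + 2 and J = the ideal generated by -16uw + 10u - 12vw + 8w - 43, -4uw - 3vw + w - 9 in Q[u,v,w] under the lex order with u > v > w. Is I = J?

Equality of ideals is decidable: compute both reduced Gröbner bases (unique for the ordering) and check whether they agree.
Buchberger on the first generating set:
f_1 = 4uw + 3vw - w + 9, LT = uw.
f_2 = -2u + 2, LT = u.

S(f_1,f_2): lcm = uw. S = 3/4vw + 3/4w + 9/4.
  reduce S modulo (f_1, f_2):
  remainder 3/4vw + 3/4w + 9/4 ≠ 0; add g_3 = 3/4vw + 3/4w + 9/4 to the basis.

The other S-polynomials (S(f_1,g_3), S(f_2,g_3)) all reduce to 0 modulo the current basis, so we have a Gröbner basis.
Inter-reduce: drop elements whose leading term is divisible by another's, tail-reduce, and make monic.
Reduced Gröbner basis: {u - 1, vw + w + 3}.

Buchberger on the second generating set:
h_1 = -16uw + 10u - 12vw + 8w - 43, LT = uw.
h_2 = -4uw - 3vw + w - 9, LT = uw.

S(h_1,h_2): lcm = uw. S = -5/8u - 1/4w + 7/16.
  reduce S modulo (h_1, h_2):
  remainder -5/8u - 1/4w + 7/16 ≠ 0; add k_3 = -5/8u - 1/4w + 7/16 to the basis.

S(h_1,k_3): lcm = uw. S = -5/8u + 3/4vw - 2/5w^2 + 1/5w + 43/16.
  reduce S modulo (h_1, h_2, k_3):
  remainder 3/4vw - 2/5w^2 + 9/20w + 9/4 ≠ 0; add k_4 = 3/4vw - 2/5w^2 + 9/20w + 9/4 to the basis.

The other S-polynomials (S(h_2,k_3), S(h_1,k_4), S(h_2,k_4), S(k_3,k_4)) all reduce to 0 modulo the current basis, so we have a Gröbner basis.
Inter-reduce: drop elements whose leading term is divisible by another's, tail-reduce, and make monic.
Reduced Gröbner basis: {u + 2/5w - 7/10, vw - 8/15w^2 + 3/5w + 3}.

These differ, so the ideals are not equal.

No, the ideals differ.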